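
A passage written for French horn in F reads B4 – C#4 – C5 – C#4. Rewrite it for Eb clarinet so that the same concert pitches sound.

First find concert pitch: the French horn in F sounds a perfect fifth below written, so B4 C#4 C5 C#4 sounds E4 F#3 F4 F#3.
Then write for Eb clarinet: it sounds a minor third above written, so the part must be a minor third below concert.
E4 → C#4
F#3 → D#3
F4 → D4
F#3 → D#3

C#4 D#3 D4 D#3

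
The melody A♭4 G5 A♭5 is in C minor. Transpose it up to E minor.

C5 B5 C6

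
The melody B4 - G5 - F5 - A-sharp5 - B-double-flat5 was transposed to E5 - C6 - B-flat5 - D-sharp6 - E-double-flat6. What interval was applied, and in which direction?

up a perfect fourth

Take the first pair: B4 → E5. B to E spans 4 letter names, so the interval is some kind of fourth.
B4 to E5 is 5 semitones, which makes it a perfect fourth; the second version is higher, so the direction is up.
Checking another pair — Bbb5 → Ebb6 — gives the same interval.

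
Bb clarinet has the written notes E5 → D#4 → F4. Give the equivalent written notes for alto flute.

G5 F#4 Ab4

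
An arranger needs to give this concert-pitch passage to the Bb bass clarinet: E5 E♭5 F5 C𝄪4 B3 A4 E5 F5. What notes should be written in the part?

The Bb bass clarinet sounds a major ninth below written, so the written part must be a major ninth above concert — transpose each note up.
E5 becomes F#6
Eb5 becomes F6
F5 becomes G6
C##4 becomes D##5
B3 becomes C#5
A4 becomes B5
E5 becomes F#6
F5 becomes G6

F#6 F6 G6 D##5 C#5 B5 F#6 G6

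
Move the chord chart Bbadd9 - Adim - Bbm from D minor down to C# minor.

Aadd9 G#dim Am

D minor down to C# minor is a minor second; each chord root moves by that interval while the quality stays the same.
Bbadd9: root Bb down a minor second → A, giving Aadd9.
Adim: root A down a minor second → G#, giving G#dim.
Bbm: root Bb down a minor second → A, giving Am.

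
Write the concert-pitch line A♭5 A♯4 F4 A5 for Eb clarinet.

F5 F##4 D4 F#5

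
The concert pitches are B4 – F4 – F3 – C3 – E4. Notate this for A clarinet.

The A clarinet sounds a minor third below written, so the written part must be a minor third above concert — transpose each note up.
B4 -> D5
F4 -> Ab4
F3 -> Ab3
C3 -> Eb3
E4 -> G4

D5 Ab4 Ab3 Eb3 G4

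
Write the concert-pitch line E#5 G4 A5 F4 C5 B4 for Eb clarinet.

The Eb clarinet sounds a minor third above written, so the written part must be a minor third below concert — transpose each note down.
E#5 → C##5
G4 → E4
A5 → F#5
F4 → D4
C5 → A4
B4 → G#4

C##5 E4 F#5 D4 A4 G#4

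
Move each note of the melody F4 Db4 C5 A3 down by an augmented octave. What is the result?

Fb3 Dbb3 Cb4 Ab2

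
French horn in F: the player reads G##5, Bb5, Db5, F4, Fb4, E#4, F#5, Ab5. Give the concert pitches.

Written C4 on the French horn in F sounds as F3, a perfect fifth lower; apply that shift to every note.
G##5 becomes C##5
Bb5 becomes Eb5
Db5 becomes Gb4
F4 becomes Bb3
Fb4 becomes Bbb3
E#4 becomes A#3
F#5 becomes B4
Ab5 becomes Db5

C##5 Eb5 Gb4 Bb3 Bbb3 A#3 B4 Db5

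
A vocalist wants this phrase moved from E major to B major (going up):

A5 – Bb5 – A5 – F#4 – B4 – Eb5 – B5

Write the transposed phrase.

From E up to B is a perfect fifth; apply that to each pitch.
A5 to E6
Bb5 to F6
A5 to E6
F#4 to C#5
B4 to F#5
Eb5 to Bb5
B5 to F#6

E6 F6 E6 C#5 F#5 Bb5 F#6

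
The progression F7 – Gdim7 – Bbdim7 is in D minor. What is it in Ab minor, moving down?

Cb7 Dbdim7 Fbdim7

D minor down to Ab minor is an augmented fourth; each chord root moves by that interval while the quality stays the same.
F7: root F down an augmented fourth → Cb, giving Cb7.
Gdim7: root G down an augmented fourth → Db, giving Dbdim7.
Bbdim7: root Bb down an augmented fourth → Fb, giving Fbdim7.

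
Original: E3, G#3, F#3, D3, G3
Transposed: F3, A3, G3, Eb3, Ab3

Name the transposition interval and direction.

up a minor second

Take the first pair: E3 → F3. E to F spans 2 letter names, so the interval is some kind of second.
E3 to F3 is 1 semitone, which makes it a minor second; the second version is higher, so the direction is up.
Checking another pair — G3 → Ab3 — gives the same interval.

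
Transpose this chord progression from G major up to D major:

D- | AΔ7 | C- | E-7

G major up to D major is a perfect fifth; each chord root moves by that interval while the quality stays the same.
D-: root D up a perfect fifth → A, giving A-.
AΔ7: root A up a perfect fifth → E, giving EΔ7.
C-: root C up a perfect fifth → G, giving G-.
E-7: root E up a perfect fifth → B, giving B-7.

A- EΔ7 G- B-7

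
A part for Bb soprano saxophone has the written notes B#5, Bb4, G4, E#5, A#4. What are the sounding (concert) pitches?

Written C4 on the Bb soprano saxophone sounds as Bb3, a major second lower; apply that shift to every note.
B#5 gives A#5
Bb4 gives Ab4
G4 gives F4
E#5 gives D#5
A#4 gives G#4

A#5 Ab4 F4 D#5 G#4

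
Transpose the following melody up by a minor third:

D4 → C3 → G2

F4 Eb3 Bb2

D4 up a minor third is F4.
C3: a third up reaches E, and 3 semitones makes it Eb3.
G2: a third up reaches B, and 3 semitones makes it Bb2.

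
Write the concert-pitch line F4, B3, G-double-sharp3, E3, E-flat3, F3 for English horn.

Written C4 sounds as F3 on the English horn, so concert pitches are written a perfect fifth up.
F4 → C5
B3 → F#4
G##3 → D##4
E3 → B3
Eb3 → Bb3
F3 → C4

C5 F#4 D##4 B3 Bb3 C4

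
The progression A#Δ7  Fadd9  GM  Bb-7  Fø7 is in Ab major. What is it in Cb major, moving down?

C#Δ7 Abadd9 BbM Db-7 Abø7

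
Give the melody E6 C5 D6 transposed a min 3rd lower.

C#6 A4 B5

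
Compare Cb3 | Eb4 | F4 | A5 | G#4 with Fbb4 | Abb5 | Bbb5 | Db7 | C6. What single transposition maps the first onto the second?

up a diminished eleventh

From Cb3 to Fbb4 is 11 letter names — an eleventh of some quality.
Cb3 to Fbb4 is 16 semitones, which makes it a diminished eleventh; the second version is higher, so the direction is up.
Checking another pair — G#4 → C6 — gives the same interval.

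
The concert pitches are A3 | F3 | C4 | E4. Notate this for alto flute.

Written C4 sounds as G3 on the alto flute, so concert pitches are written a perfect fourth up.
A3 becomes D4
F3 becomes Bb3
C4 becomes F4
E4 becomes A4

D4 Bb3 F4 A4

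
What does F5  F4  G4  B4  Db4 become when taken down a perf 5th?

Bb4 Bb3 C4 E4 Gb3

F5 down a perfect fifth is Bb4.
A perfect fifth down from F4 gives Bb3.
G4 down a perfect fifth is C4.
A perfect fifth down from B4 gives E4.
Db4 down a perfect fifth is Gb3.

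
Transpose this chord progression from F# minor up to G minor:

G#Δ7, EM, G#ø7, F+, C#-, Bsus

F# minor up to G minor is a minor second; each chord root moves by that interval while the quality stays the same.
G#Δ7: root G# up a minor second → A, giving AΔ7.
EM: root E up a minor second → F, giving FM.
G#ø7: root G# up a minor second → A, giving Aø7.
F+: root F up a minor second → Gb, giving Gb+.
C#-: root C# up a minor second → D, giving D-.
Bsus: root B up a minor second → C, giving Csus.

AΔ7 FM Aø7 Gb+ D- Csus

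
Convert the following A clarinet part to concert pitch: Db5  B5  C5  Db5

Bb4 G#5 A4 Bb4

The A clarinet sounds a minor third below written, so transpose each written note down a minor third.
Db5 to Bb4
B5 to G#5
C5 to A4
Db5 to Bb4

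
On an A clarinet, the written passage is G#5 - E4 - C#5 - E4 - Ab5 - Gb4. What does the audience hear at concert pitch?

Written C4 on the A clarinet sounds as A3, a minor third lower; apply that shift to every note.
G#5 to E#5
E4 to C#4
C#5 to A#4
E4 to C#4
Ab5 to F5
Gb4 to Eb4

E#5 C#4 A#4 C#4 F5 Eb4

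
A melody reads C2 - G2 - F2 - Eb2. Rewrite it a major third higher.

E2 B2 A2 G2

A major third up from C2 gives E2.
G2 up a major third is B2.
F2: a third up reaches A, and 4 semitones makes it A2.
A major third up from Eb2 gives G2.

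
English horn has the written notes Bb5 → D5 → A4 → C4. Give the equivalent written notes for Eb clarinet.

First find concert pitch: the English horn sounds a perfect fifth below written, so Bb5 D5 A4 C4 sounds Eb5 G4 D4 F3.
Then write for Eb clarinet: it sounds a minor third above written, so the part must be a minor third below concert.
Eb5 → C5
G4 → E4
D4 → B3
F3 → D3

C5 E4 B3 D3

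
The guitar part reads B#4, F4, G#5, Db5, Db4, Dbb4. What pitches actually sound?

B#3 F3 G#4 Db4 Db3 Dbb3

The guitar sounds a perfect octave below written, so transpose each written note down a perfect octave.
B#4 becomes B#3
F4 becomes F3
G#5 becomes G#4
Db5 becomes Db4
Db4 becomes Db3
Dbb4 becomes Dbb3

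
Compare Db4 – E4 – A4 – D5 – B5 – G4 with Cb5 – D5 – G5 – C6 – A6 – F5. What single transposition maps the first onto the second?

Take the first pair: Db4 → Cb5. D to C spans 7 letter names, so the interval is some kind of seventh.
Db4 to Cb5 is 10 semitones, which makes it a minor seventh; the second version is higher, so the direction is up.
Checking another pair — G4 → F5 — gives the same interval.

up a minor seventh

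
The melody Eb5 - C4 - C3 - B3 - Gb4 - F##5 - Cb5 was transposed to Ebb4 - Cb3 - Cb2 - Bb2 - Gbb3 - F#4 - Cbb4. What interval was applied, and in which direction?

Take the first pair: Eb5 → Ebb4. E to E spans 8 letter names, so the interval is some kind of octave.
Ebb4 to Eb5 is 13 semitones, which makes it an augmented octave; the second version is lower, so the direction is down.
Checking another pair — Cb5 → Cbb4 — gives the same interval.

down an augmented octave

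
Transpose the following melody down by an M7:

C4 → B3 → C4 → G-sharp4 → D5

C4 to Db3
B3 to C3
C4 to Db3
G#4 to A3
D5 to Eb4

Db3 C3 Db3 A3 Eb4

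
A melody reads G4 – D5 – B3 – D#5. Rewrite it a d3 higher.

G4 becomes Bbb4
D5 becomes Fb5
B3 becomes Db4
D#5 becomes F5

Bbb4 Fb5 Db4 F5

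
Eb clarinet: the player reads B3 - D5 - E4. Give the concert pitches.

Written C4 on the Eb clarinet sounds as Eb4, a minor third higher; apply that shift to every note.
B3 → D4
D5 → F5
E4 → G4

D4 F5 G4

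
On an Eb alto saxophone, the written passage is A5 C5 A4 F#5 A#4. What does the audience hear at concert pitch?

Written C4 on the Eb alto saxophone sounds as Eb3, a major sixth lower; apply that shift to every note.
A5 becomes C5
C5 becomes Eb4
A4 becomes C4
F#5 becomes A4
A#4 becomes C#4

C5 Eb4 C4 A4 C#4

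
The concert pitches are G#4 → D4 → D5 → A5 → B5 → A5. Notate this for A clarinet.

The A clarinet sounds a minor third below written, so the written part must be a minor third above concert — transpose each note up.
G#4 to B4
D4 to F4
D5 to F5
A5 to C6
B5 to D6
A5 to C6

B4 F4 F5 C6 D6 C6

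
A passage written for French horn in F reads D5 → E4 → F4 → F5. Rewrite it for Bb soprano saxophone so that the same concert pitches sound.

First find concert pitch: the French horn in F sounds a perfect fifth below written, so D5 E4 F4 F5 sounds G4 A3 Bb3 Bb4.
Then write for Bb soprano saxophone: it sounds a major second below written, so the part must be a major second above concert.
G4 → A4
A3 → B3
Bb3 → C4
Bb4 → C5

A4 B3 C4 C5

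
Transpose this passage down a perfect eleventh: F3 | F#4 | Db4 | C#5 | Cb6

C2 C#3 Ab2 G#3 Gb4

F3 → C2
F#4 → C#3
Db4 → Ab2
C#5 → G#3
Cb6 → Gb4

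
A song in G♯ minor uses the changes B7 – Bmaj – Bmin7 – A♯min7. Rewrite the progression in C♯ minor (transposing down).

E7 Emaj Emin7 D#min7

G♯ minor down to C♯ minor is a perfect fifth; each chord root moves by that interval while the quality stays the same.
B7: root B down a perfect fifth → E, giving E7.
Bmaj: root B down a perfect fifth → E, giving Emaj.
Bmin7: root B down a perfect fifth → E, giving Emin7.
A♯min7: root A♯ down a perfect fifth → D#, giving D#min7.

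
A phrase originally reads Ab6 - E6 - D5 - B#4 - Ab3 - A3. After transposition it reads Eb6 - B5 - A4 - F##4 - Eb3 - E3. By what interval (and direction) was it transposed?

down a perfect fourth

Take the first pair: Ab6 → Eb6. A to E spans 4 letter names, so the interval is some kind of fourth.
Eb6 to Ab6 is 5 semitones, which makes it a perfect fourth; the second version is lower, so the direction is down.
Checking another pair — A3 → E3 — gives the same interval.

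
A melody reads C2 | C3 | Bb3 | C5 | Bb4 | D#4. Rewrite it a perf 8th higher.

C3 C4 Bb4 C6 Bb5 D#5

A perfect octave up from C2 gives C3.
C3: an octave up reaches C, and 12 semitones makes it C4.
Bb3: an octave up reaches B, and 12 semitones makes it Bb4.
A perfect octave up from C5 gives C6.
Bb4 up a perfect octave is Bb5.
D#4: an octave up reaches D, and 12 semitones makes it D#5.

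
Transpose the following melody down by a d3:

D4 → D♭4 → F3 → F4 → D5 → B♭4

B#3 B3 D#3 D#4 B#4 G#4

D4 gives B#3
Db4 gives B3
F3 gives D#3
F4 gives D#4
D5 gives B#4
Bb4 gives G#4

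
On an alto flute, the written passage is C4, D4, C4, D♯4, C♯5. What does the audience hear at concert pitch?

G3 A3 G3 A#3 G#4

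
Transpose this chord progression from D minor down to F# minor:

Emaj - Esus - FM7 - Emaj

G#maj G#sus AM7 G#maj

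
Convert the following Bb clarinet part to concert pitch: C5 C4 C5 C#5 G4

The Bb clarinet sounds a major second below written, so transpose each written note down a major second.
C5 → Bb4
C4 → Bb3
C5 → Bb4
C#5 → B4
G4 → F4

Bb4 Bb3 Bb4 B4 F4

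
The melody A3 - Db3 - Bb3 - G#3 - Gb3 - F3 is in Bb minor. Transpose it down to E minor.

From Bb down to E is a diminished fifth; apply that to each pitch.
A3 gives D#3
Db3 gives G2
Bb3 gives E3
G#3 gives C##3
Gb3 gives C3
F3 gives B2

D#3 G2 E3 C##3 C3 B2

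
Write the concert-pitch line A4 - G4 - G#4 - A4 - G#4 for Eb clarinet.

F#4 E4 E#4 F#4 E#4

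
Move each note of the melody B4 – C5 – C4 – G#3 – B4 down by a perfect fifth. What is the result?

E4 F4 F3 C#3 E4

B4 → E4
C5 → F4
C4 → F3
G#3 → C#3
B4 → E4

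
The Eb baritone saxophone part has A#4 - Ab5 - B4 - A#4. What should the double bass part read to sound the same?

C#4 Cb5 D4 C#4

First find concert pitch: the Eb baritone saxophone sounds a major thirteenth below written, so A#4 Ab5 B4 A#4 sounds C#3 Cb4 D3 C#3.
Then write for double bass: it sounds a perfect octave below written, so the part must be a perfect octave above concert.
C#3 → C#4
Cb4 → Cb5
D3 → D4
C#3 → C#4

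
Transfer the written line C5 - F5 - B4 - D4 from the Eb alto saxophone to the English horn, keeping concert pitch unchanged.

First find concert pitch: the Eb alto saxophone sounds a major sixth below written, so C5 F5 B4 D4 sounds Eb4 Ab4 D4 F3.
Then write for English horn: it sounds a perfect fifth below written, so the part must be a perfect fifth above concert.
Eb4 → Bb4
Ab4 → Eb5
D4 → A4
F3 → C4

Bb4 Eb5 A4 C4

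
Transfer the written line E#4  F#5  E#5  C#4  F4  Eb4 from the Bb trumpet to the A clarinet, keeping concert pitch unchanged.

F#4 G5 F#5 D4 Gb4 Fb4

First find concert pitch: the Bb trumpet sounds a major second below written, so E#4 F#5 E#5 C#4 F4 Eb4 sounds D#4 E5 D#5 B3 Eb4 Db4.
Then write for A clarinet: it sounds a minor third below written, so the part must be a minor third above concert.
D#4 → F#4
E5 → G5
D#5 → F#5
B3 → D4
Eb4 → Gb4
Db4 → Fb4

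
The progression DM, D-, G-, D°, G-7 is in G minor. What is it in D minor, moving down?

G minor down to D minor is a perfect fourth; each chord root moves by that interval while the quality stays the same.
DM: root D down a perfect fourth → A, giving AM.
D-: root D down a perfect fourth → A, giving A-.
G-: root G down a perfect fourth → D, giving D-.
D°: root D down a perfect fourth → A, giving A°.
G-7: root G down a perfect fourth → D, giving D-7.

AM A- D- A° D-7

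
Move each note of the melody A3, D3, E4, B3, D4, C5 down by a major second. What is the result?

A3 -> G3
D3 -> C3
E4 -> D4
B3 -> A3
D4 -> C4
C5 -> Bb4

G3 C3 D4 A3 C4 Bb4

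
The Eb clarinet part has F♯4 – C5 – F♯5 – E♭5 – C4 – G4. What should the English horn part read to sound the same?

First find concert pitch: the Eb clarinet sounds a minor third above written, so F♯4 C5 F♯5 E♭5 C4 G4 sounds A4 Eb5 A5 Gb5 Eb4 Bb4.
Then write for English horn: it sounds a perfect fifth below written, so the part must be a perfect fifth above concert.
A4 → E5
Eb5 → Bb5
A5 → E6
Gb5 → Db6
Eb4 → Bb4
Bb4 → F5

E5 Bb5 E6 Db6 Bb4 F5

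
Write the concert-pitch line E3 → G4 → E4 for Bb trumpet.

The Bb trumpet sounds a major second below written, so the written part must be a major second above concert — transpose each note up.
E3 gives F#3
G4 gives A4
E4 gives F#4

F#3 A4 F#4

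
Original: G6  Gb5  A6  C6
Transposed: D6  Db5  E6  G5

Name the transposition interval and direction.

From G6 to D6 is 4 letter names — a fourth of some quality.
D6 to G6 is 5 semitones, which makes it a perfect fourth; the second version is lower, so the direction is down.
Checking another pair — C6 → G5 — gives the same interval.

down a perfect fourth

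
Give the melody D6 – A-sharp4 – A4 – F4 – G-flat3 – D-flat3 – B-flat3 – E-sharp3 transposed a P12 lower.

A perfect twelfth down from D6 gives G4.
A perfect twelfth down from A#4 gives D#3.
A4 down a perfect twelfth is D3.
A perfect twelfth down from F4 gives Bb2.
Gb3 down a perfect twelfth is Cb2.
Db3 down a perfect twelfth is Gb1.
A perfect twelfth down from Bb3 gives Eb2.
E#3 down a perfect twelfth is A#1.

G4 D#3 D3 Bb2 Cb2 Gb1 Eb2 A#1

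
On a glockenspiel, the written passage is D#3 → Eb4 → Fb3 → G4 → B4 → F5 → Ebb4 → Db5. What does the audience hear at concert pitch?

The glockenspiel sounds a perfect fifteenth above written, so transpose each written note up a perfect fifteenth.
D#3 -> D#5
Eb4 -> Eb6
Fb3 -> Fb5
G4 -> G6
B4 -> B6
F5 -> F7
Ebb4 -> Ebb6
Db5 -> Db7

D#5 Eb6 Fb5 G6 B6 F7 Ebb6 Db7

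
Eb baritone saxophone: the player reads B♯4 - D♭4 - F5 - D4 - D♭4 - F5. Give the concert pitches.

D#3 Fb2 Ab3 F2 Fb2 Ab3

Written C4 on the Eb baritone saxophone sounds as Eb2, a major thirteenth lower; apply that shift to every note.
B#4 becomes D#3
Db4 becomes Fb2
F5 becomes Ab3
D4 becomes F2
Db4 becomes Fb2
F5 becomes Ab3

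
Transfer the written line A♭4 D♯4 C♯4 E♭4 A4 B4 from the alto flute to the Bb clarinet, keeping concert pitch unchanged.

First find concert pitch: the alto flute sounds a perfect fourth below written, so A♭4 D♯4 C♯4 E♭4 A4 B4 sounds Eb4 A#3 G#3 Bb3 E4 F#4.
Then write for Bb clarinet: it sounds a major second below written, so the part must be a major second above concert.
Eb4 → F4
A#3 → B#3
G#3 → A#3
Bb3 → C4
E4 → F#4
F#4 → G#4

F4 B#3 A#3 C4 F#4 G#4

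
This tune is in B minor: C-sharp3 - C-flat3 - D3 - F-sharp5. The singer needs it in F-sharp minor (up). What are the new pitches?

B minor to F-sharp minor up is a perfect fifth, so every note moves up by that interval.
C#3 → G#3
Cb3 → Gb3
D3 → A3
F#5 → C#6

G#3 Gb3 A3 C#6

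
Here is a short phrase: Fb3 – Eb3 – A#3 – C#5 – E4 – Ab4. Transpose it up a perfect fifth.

Fb3: a fifth up reaches C, and 7 semitones makes it Cb4.
A perfect fifth up from Eb3 gives Bb3.
A#3: a fifth up reaches E, and 7 semitones makes it E#4.
C#5 up a perfect fifth is G#5.
E4: a fifth up reaches B, and 7 semitones makes it B4.
Ab4: a fifth up reaches E, and 7 semitones makes it Eb5.

Cb4 Bb3 E#4 G#5 B4 Eb5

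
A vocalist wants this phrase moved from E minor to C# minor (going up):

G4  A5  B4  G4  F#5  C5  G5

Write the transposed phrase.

E5 F#6 G#5 E5 D#6 A5 E6

From E up to C# is a major sixth; apply that to each pitch.
G4 becomes E5
A5 becomes F#6
B4 becomes G#5
G4 becomes E5
F#5 becomes D#6
C5 becomes A5
G5 becomes E6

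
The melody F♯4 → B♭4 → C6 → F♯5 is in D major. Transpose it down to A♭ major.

C4 Fb4 Gb5 C5

From D down to A♭ is an augmented fourth; apply that to each pitch.
F#4 to C4
Bb4 to Fb4
C6 to Gb5
F#5 to C5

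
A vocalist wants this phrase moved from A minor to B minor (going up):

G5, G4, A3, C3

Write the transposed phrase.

A minor to B minor up is a major second, so every note moves up by that interval.
G5 gives A5
G4 gives A4
A3 gives B3
C3 gives D3

A5 A4 B3 D3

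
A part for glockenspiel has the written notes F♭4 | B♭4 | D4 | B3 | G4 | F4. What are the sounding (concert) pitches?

Fb6 Bb6 D6 B5 G6 F6

Written C4 on the glockenspiel sounds as C6, a perfect fifteenth higher; apply that shift to every note.
Fb4 → Fb6
Bb4 → Bb6
D4 → D6
B3 → B5
G4 → G6
F4 → F6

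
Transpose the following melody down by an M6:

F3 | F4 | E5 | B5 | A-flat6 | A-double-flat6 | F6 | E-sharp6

Ab2 Ab3 G4 D5 Cb6 Cbb6 Ab5 G#5

F3: a sixth down reaches A, and 9 semitones makes it Ab2.
F4: a sixth down reaches A, and 9 semitones makes it Ab3.
A major sixth down from E5 gives G4.
B5 down a major sixth is D5.
Ab6: a sixth down reaches C, and 9 semitones makes it Cb6.
Abb6 down a major sixth is Cbb6.
F6: a sixth down reaches A, and 9 semitones makes it Ab5.
A major sixth down from E#6 gives G#5.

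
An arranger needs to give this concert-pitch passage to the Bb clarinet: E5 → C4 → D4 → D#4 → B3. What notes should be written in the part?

F#5 D4 E4 E#4 C#4

The Bb clarinet sounds a major second below written, so the written part must be a major second above concert — transpose each note up.
E5 gives F#5
C4 gives D4
D4 gives E4
D#4 gives E#4
B3 gives C#4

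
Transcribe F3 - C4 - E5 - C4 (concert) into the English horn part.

C4 G4 B5 G4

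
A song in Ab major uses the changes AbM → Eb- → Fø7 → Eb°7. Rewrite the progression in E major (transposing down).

EM B- C#ø7 B°7

Ab major down to E major is a diminished fourth; each chord root moves by that interval while the quality stays the same.
AbM: root Ab down a diminished fourth → E, giving EM.
Eb-: root Eb down a diminished fourth → B, giving B-.
Fø7: root F down a diminished fourth → C#, giving C#ø7.
Eb°7: root Eb down a diminished fourth → B, giving B°7.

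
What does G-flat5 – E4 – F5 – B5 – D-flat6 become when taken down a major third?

Ebb5 C4 Db5 G5 Bbb5

Gb5 to Ebb5
E4 to C4
F5 to Db5
B5 to G5
Db6 to Bbb5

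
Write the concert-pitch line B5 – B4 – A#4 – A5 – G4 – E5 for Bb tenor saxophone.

C#7 C#6 B#5 B6 A5 F#6

The Bb tenor saxophone sounds a major ninth below written, so the written part must be a major ninth above concert — transpose each note up.
B5 becomes C#7
B4 becomes C#6
A#4 becomes B#5
A5 becomes B6
G4 becomes A5
E5 becomes F#6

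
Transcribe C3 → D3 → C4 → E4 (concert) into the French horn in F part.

The French horn in F sounds a perfect fifth below written, so the written part must be a perfect fifth above concert — transpose each note up.
C3 to G3
D3 to A3
C4 to G4
E4 to B4

G3 A3 G4 B4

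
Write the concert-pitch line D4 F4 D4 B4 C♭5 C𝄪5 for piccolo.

D3 F3 D3 B3 Cb4 C##4

The piccolo sounds a perfect octave above written, so the written part must be a perfect octave below concert — transpose each note down.
D4 becomes D3
F4 becomes F3
D4 becomes D3
B4 becomes B3
Cb5 becomes Cb4
C##5 becomes C##4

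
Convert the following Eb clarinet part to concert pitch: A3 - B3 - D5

C4 D4 F5

The Eb clarinet sounds a minor third above written, so transpose each written note up a minor third.
A3 to C4
B3 to D4
D5 to F5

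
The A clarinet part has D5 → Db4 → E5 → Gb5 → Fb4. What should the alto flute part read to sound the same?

First find concert pitch: the A clarinet sounds a minor third below written, so D5 Db4 E5 Gb5 Fb4 sounds B4 Bb3 C#5 Eb5 Db4.
Then write for alto flute: it sounds a perfect fourth below written, so the part must be a perfect fourth above concert.
B4 → E5
Bb3 → Eb4
C#5 → F#5
Eb5 → Ab5
Db4 → Gb4

E5 Eb4 F#5 Ab5 Gb4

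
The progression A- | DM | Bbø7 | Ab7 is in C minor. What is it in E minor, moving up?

C#- F#M Dø7 C7

C minor up to E minor is a major third; each chord root moves by that interval while the quality stays the same.
A-: root A up a major third → C#, giving C#-.
DM: root D up a major third → F#, giving F#M.
Bbø7: root Bb up a major third → D, giving Dø7.
Ab7: root Ab up a major third → C, giving C7.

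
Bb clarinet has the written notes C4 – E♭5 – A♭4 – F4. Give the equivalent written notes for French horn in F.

F4 Ab5 Db5 Bb4

First find concert pitch: the Bb clarinet sounds a major second below written, so C4 E♭5 A♭4 F4 sounds Bb3 Db5 Gb4 Eb4.
Then write for French horn in F: it sounds a perfect fifth below written, so the part must be a perfect fifth above concert.
Bb3 → F4
Db5 → Ab5
Gb4 → Db5
Eb4 → Bb4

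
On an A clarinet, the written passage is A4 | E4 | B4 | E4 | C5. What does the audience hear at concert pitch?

Written C4 on the A clarinet sounds as A3, a minor third lower; apply that shift to every note.
A4 gives F#4
E4 gives C#4
B4 gives G#4
E4 gives C#4
C5 gives A4

F#4 C#4 G#4 C#4 A4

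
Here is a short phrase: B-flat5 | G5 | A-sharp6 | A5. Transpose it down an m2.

A5 F#5 G##6 G#5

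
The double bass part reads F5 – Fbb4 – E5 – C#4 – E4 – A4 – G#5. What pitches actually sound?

F4 Fbb3 E4 C#3 E3 A3 G#4

Written C4 on the double bass sounds as C3, a perfect octave lower; apply that shift to every note.
F5 to F4
Fbb4 to Fbb3
E5 to E4
C#4 to C#3
E4 to E3
A4 to A3
G#5 to G#4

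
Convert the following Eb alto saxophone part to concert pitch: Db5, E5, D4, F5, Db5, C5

The Eb alto saxophone sounds a major sixth below written, so transpose each written note down a major sixth.
Db5 -> Fb4
E5 -> G4
D4 -> F3
F5 -> Ab4
Db5 -> Fb4
C5 -> Eb4

Fb4 G4 F3 Ab4 Fb4 Eb4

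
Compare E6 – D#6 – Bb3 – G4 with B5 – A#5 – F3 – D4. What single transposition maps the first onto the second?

Take the first pair: E6 → B5. E to B spans 4 letter names, so the interval is some kind of fourth.
B5 to E6 is 5 semitones, which makes it a perfect fourth; the second version is lower, so the direction is down.
Checking another pair — G4 → D4 — gives the same interval.

down a perfect fourth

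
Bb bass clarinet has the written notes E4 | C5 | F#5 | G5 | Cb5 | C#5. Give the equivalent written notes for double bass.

D4 Bb4 E5 F5 Bbb4 B4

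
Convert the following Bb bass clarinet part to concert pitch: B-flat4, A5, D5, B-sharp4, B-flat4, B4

The Bb bass clarinet sounds a major ninth below written, so transpose each written note down a major ninth.
Bb4 becomes Ab3
A5 becomes G4
D5 becomes C4
B#4 becomes A#3
Bb4 becomes Ab3
B4 becomes A3

Ab3 G4 C4 A#3 Ab3 A3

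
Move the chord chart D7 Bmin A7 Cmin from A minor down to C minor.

A minor down to C minor is a major sixth; each chord root moves by that interval while the quality stays the same.
D7: root D down a major sixth → F, giving F7.
Bmin: root B down a major sixth → D, giving Dmin.
A7: root A down a major sixth → C, giving C7.
Cmin: root C down a major sixth → Eb, giving Ebmin.

F7 Dmin C7 Ebmin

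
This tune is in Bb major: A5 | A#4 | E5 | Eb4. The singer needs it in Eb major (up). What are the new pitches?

D6 D#5 A5 Ab4

From Bb up to Eb is a perfect fourth; apply that to each pitch.
A5 -> D6
A#4 -> D#5
E5 -> A5
Eb4 -> Ab4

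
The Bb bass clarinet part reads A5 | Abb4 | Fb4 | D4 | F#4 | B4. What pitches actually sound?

The Bb bass clarinet sounds a major ninth below written, so transpose each written note down a major ninth.
A5 becomes G4
Abb4 becomes Gbb3
Fb4 becomes Ebb3
D4 becomes C3
F#4 becomes E3
B4 becomes A3

G4 Gbb3 Ebb3 C3 E3 A3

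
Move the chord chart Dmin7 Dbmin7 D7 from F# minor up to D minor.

F# minor up to D minor is a minor sixth; each chord root moves by that interval while the quality stays the same.
Dmin7: root D up a minor sixth → Bb, giving Bbmin7.
Dbmin7: root Db up a minor sixth → Bbb, giving Bbbmin7.
D7: root D up a minor sixth → Bb, giving Bb7.

Bbmin7 Bbbmin7 Bb7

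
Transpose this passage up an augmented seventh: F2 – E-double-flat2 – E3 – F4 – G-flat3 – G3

F2 → E#3
Ebb2 → D3
E3 → D##4
F4 → E#5
Gb3 → F#4
G3 → F##4

E#3 D3 D##4 E#5 F#4 F##4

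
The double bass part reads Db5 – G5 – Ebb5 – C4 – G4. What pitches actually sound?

Db4 G4 Ebb4 C3 G3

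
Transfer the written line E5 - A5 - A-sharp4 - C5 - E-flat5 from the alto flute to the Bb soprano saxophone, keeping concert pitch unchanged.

C#5 F#5 F##4 A4 C5

First find concert pitch: the alto flute sounds a perfect fourth below written, so E5 A5 A-sharp4 C5 E-flat5 sounds B4 E5 E#4 G4 Bb4.
Then write for Bb soprano saxophone: it sounds a major second below written, so the part must be a major second above concert.
B4 → C#5
E5 → F#5
E#4 → F##4
G4 → A4
Bb4 → C5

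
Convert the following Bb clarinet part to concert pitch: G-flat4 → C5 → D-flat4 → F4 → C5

Written C4 on the Bb clarinet sounds as Bb3, a major second lower; apply that shift to every note.
Gb4 gives Fb4
C5 gives Bb4
Db4 gives Cb4
F4 gives Eb4
C5 gives Bb4

Fb4 Bb4 Cb4 Eb4 Bb4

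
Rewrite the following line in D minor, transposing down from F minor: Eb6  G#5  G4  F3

F minor to D minor down is a minor third, so every note moves down by that interval.
Eb6 -> C6
G#5 -> E#5
G4 -> E4
F3 -> D3

C6 E#5 E4 D3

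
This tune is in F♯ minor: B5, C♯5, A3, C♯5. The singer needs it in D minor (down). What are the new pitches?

G5 A4 F3 A4

From F♯ down to D is a major third; apply that to each pitch.
B5 → G5
C#5 → A4
A3 → F3
C#5 → A4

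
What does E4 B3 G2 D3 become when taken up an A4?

A#4 E#4 C#3 G#3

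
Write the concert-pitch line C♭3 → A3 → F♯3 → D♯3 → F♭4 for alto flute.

Fb3 D4 B3 G#3 Bbb4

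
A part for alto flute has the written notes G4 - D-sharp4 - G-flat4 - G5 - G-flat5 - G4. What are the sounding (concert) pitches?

The alto flute sounds a perfect fourth below written, so transpose each written note down a perfect fourth.
G4 → D4
D#4 → A#3
Gb4 → Db4
G5 → D5
Gb5 → Db5
G4 → D4

D4 A#3 Db4 D5 Db5 D4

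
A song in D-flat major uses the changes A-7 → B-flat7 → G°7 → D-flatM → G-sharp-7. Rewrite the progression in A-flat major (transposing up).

E-7 F7 D°7 AbM D#-7

D-flat major up to A-flat major is a perfect fifth; each chord root moves by that interval while the quality stays the same.
A-7: root A up a perfect fifth → E, giving E-7.
B-flat7: root B-flat up a perfect fifth → F, giving F7.
G°7: root G up a perfect fifth → D, giving D°7.
D-flatM: root D-flat up a perfect fifth → Ab, giving AbM.
G-sharp-7: root G-sharp up a perfect fifth → D#, giving D#-7.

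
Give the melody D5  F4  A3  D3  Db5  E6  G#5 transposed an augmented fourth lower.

D5: a fourth down reaches A, and 6 semitones makes it Ab4.
An augmented fourth down from F4 gives Cb4.
An augmented fourth down from A3 gives Eb3.
D3 down an augmented fourth is Ab2.
Db5 down an augmented fourth is Abb4.
E6: a fourth down reaches B, and 6 semitones makes it Bb5.
G#5 down an augmented fourth is D5.

Ab4 Cb4 Eb3 Ab2 Abb4 Bb5 D5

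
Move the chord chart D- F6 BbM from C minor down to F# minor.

C minor down to F# minor is a diminished fifth; each chord root moves by that interval while the quality stays the same.
D-: root D down a diminished fifth → G#, giving G#-.
F6: root F down a diminished fifth → B, giving B6.
BbM: root Bb down a diminished fifth → E, giving EM.

G#- B6 EM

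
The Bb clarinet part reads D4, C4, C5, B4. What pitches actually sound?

C4 Bb3 Bb4 A4

The Bb clarinet sounds a major second below written, so transpose each written note down a major second.
D4 becomes C4
C4 becomes Bb3
C5 becomes Bb4
B4 becomes A4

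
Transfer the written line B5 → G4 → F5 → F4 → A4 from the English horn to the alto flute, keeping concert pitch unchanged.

A5 F4 Eb5 Eb4 G4

First find concert pitch: the English horn sounds a perfect fifth below written, so B5 G4 F5 F4 A4 sounds E5 C4 Bb4 Bb3 D4.
Then write for alto flute: it sounds a perfect fourth below written, so the part must be a perfect fourth above concert.
E5 → A5
C4 → F4
Bb4 → Eb5
Bb3 → Eb4
D4 → G4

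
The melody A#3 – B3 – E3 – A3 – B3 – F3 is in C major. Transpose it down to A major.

F##3 G#3 C#3 F#3 G#3 D3

C major to A major down is a minor third, so every note moves down by that interval.
A#3 to F##3
B3 to G#3
E3 to C#3
A3 to F#3
B3 to G#3
F3 to D3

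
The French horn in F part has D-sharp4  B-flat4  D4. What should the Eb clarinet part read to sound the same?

E#3 C4 E3

First find concert pitch: the French horn in F sounds a perfect fifth below written, so D-sharp4 B-flat4 D4 sounds G#3 Eb4 G3.
Then write for Eb clarinet: it sounds a minor third above written, so the part must be a minor third below concert.
G#3 → E#3
Eb4 → C4
G3 → E3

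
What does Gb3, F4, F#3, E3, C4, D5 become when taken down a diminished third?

Gb3: a third down reaches E, and 2 semitones makes it E3.
F4: a third down reaches D, and 2 semitones makes it D#4.
F#3 down a diminished third is D##3.
A diminished third down from E3 gives C##3.
C4 down a diminished third is A#3.
A diminished third down from D5 gives B#4.

E3 D#4 D##3 C##3 A#3 B#4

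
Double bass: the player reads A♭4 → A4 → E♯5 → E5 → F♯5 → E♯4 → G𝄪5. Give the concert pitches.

Ab3 A3 E#4 E4 F#4 E#3 G##4

The double bass sounds a perfect octave below written, so transpose each written note down a perfect octave.
Ab4 gives Ab3
A4 gives A3
E#5 gives E#4
E5 gives E4
F#5 gives F#4
E#4 gives E#3
G##5 gives G##4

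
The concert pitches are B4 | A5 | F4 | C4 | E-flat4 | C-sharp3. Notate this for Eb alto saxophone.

G#5 F#6 D5 A4 C5 A#3

The Eb alto saxophone sounds a major sixth below written, so the written part must be a major sixth above concert — transpose each note up.
B4 → G#5
A5 → F#6
F4 → D5
C4 → A4
Eb4 → C5
C#3 → A#3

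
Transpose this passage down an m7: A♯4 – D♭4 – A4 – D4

B#3 Eb3 B3 E3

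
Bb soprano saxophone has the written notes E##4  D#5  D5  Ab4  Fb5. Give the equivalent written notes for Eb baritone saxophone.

B##5 A#6 A6 Eb6 Cb7

First find concert pitch: the Bb soprano saxophone sounds a major second below written, so E##4 D#5 D5 Ab4 Fb5 sounds D##4 C#5 C5 Gb4 Ebb5.
Then write for Eb baritone saxophone: it sounds a major thirteenth below written, so the part must be a major thirteenth above concert.
D##4 → B##5
C#5 → A#6
C5 → A6
Gb4 → Eb6
Ebb5 → Cb7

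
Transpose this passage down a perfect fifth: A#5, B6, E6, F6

D#5 E6 A5 Bb5

A perfect fifth down from A#5 gives D#5.
B6 down a perfect fifth is E6.
E6: a fifth down reaches A, and 7 semitones makes it A5.
F6 down a perfect fifth is Bb5.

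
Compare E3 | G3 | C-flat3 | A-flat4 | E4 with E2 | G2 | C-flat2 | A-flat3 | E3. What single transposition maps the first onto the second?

down a perfect octave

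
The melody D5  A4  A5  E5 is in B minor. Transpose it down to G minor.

Bb4 F4 F5 C5

From B down to G is a major third; apply that to each pitch.
D5 to Bb4
A4 to F4
A5 to F5
E5 to C5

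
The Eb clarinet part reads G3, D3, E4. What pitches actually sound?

Written C4 on the Eb clarinet sounds as Eb4, a minor third higher; apply that shift to every note.
G3 → Bb3
D3 → F3
E4 → G4

Bb3 F3 G4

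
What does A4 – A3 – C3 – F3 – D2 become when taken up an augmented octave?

A#5 A#4 C#4 F#4 D#3

A4: an octave up reaches A, and 13 semitones makes it A#5.
An augmented octave up from A3 gives A#4.
C3: an octave up reaches C, and 13 semitones makes it C#4.
An augmented octave up from F3 gives F#4.
An augmented octave up from D2 gives D#3.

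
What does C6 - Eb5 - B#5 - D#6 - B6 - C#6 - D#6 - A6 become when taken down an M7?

C6: a seventh down reaches D, and 11 semitones makes it Db5.
A major seventh down from Eb5 gives Fb4.
B#5: a seventh down reaches C, and 11 semitones makes it C#5.
D#6 down a major seventh is E5.
A major seventh down from B6 gives C6.
C#6 down a major seventh is D5.
D#6: a seventh down reaches E, and 11 semitones makes it E5.
A major seventh down from A6 gives Bb5.

Db5 Fb4 C#5 E5 C6 D5 E5 Bb5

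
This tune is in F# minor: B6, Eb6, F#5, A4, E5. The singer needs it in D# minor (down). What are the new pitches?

G#6 C6 D#5 F#4 C#5

F# minor to D# minor down is a minor third, so every note moves down by that interval.
B6 to G#6
Eb6 to C6
F#5 to D#5
A4 to F#4
E5 to C#5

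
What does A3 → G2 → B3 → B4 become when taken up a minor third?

A3: a third up reaches C, and 3 semitones makes it C4.
G2: a third up reaches B, and 3 semitones makes it Bb2.
A minor third up from B3 gives D4.
A minor third up from B4 gives D5.

C4 Bb2 D4 D5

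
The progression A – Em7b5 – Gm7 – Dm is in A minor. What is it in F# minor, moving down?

F# C#m7b5 Em7 Bm

A minor down to F# minor is a minor third; each chord root moves by that interval while the quality stays the same.
A: root A down a minor third → F#, giving F#.
Em7b5: root E down a minor third → C#, giving C#m7b5.
Gm7: root G down a minor third → E, giving Em7.
Dm: root D down a minor third → B, giving Bm.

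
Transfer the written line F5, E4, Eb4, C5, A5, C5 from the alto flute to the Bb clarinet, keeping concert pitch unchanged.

D5 C#4 C4 A4 F#5 A4

First find concert pitch: the alto flute sounds a perfect fourth below written, so F5 E4 Eb4 C5 A5 C5 sounds C5 B3 Bb3 G4 E5 G4.
Then write for Bb clarinet: it sounds a major second below written, so the part must be a major second above concert.
C5 → D5
B3 → C#4
Bb3 → C4
G4 → A4
E5 → F#5
G4 → A4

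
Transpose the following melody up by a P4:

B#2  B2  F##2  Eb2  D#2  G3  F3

E#3 E3 B#2 Ab2 G#2 C4 Bb3

B#2 becomes E#3
B2 becomes E3
F##2 becomes B#2
Eb2 becomes Ab2
D#2 becomes G#2
G3 becomes C4
F3 becomes Bb3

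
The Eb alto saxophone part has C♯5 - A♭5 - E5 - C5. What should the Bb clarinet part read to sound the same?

First find concert pitch: the Eb alto saxophone sounds a major sixth below written, so C♯5 A♭5 E5 C5 sounds E4 Cb5 G4 Eb4.
Then write for Bb clarinet: it sounds a major second below written, so the part must be a major second above concert.
E4 → F#4
Cb5 → Db5
G4 → A4
Eb4 → F4

F#4 Db5 A4 F4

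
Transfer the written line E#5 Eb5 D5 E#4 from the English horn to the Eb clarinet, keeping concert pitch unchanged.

First find concert pitch: the English horn sounds a perfect fifth below written, so E#5 Eb5 D5 E#4 sounds A#4 Ab4 G4 A#3.
Then write for Eb clarinet: it sounds a minor third above written, so the part must be a minor third below concert.
A#4 → F##4
Ab4 → F4
G4 → E4
A#3 → F##3

F##4 F4 E4 F##3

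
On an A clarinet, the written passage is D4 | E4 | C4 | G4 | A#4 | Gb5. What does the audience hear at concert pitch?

B3 C#4 A3 E4 F##4 Eb5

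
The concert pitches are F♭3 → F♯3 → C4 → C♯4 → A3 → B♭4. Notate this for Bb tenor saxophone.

Gb4 G#4 D5 D#5 B4 C6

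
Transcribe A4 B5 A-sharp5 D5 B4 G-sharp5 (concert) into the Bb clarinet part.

Written C4 sounds as Bb3 on the Bb clarinet, so concert pitches are written a major second up.
A4 to B4
B5 to C#6
A#5 to B#5
D5 to E5
B4 to C#5
G#5 to A#5

B4 C#6 B#5 E5 C#5 A#5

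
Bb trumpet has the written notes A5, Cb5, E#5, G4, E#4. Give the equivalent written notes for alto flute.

C6 Ebb5 G#5 Bb4 G#4

First find concert pitch: the Bb trumpet sounds a major second below written, so A5 Cb5 E#5 G4 E#4 sounds G5 Bbb4 D#5 F4 D#4.
Then write for alto flute: it sounds a perfect fourth below written, so the part must be a perfect fourth above concert.
G5 → C6
Bbb4 → Ebb5
D#5 → G#5
F4 → Bb4
D#4 → G#4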